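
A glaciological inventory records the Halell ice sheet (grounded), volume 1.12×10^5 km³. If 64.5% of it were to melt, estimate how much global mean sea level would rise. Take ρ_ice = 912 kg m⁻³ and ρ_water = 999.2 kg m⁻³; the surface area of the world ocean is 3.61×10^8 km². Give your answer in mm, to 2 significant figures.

≈ 180 mm

Halell: 0.645 × 1.12×10^5 km³ × (912/999.2) = 6.594×10^4 km³ of water.
Spread over 3.61×10^14 m² of ocean, Δh = 6.594×10^13 / 3.61×10^14 = 0.183 m = 180 mm.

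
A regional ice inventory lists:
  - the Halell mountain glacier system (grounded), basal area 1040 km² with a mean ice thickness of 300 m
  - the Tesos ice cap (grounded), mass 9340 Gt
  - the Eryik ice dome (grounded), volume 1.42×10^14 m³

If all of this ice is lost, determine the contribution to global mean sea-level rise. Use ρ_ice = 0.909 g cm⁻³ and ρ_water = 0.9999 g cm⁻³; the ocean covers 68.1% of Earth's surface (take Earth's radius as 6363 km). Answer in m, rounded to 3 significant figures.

≈ 0.400 m

Halell: ice volume = 1040 km² × 300 m = 312.0 km³; 312.0 × (909/999.9) = 283.6 km³ of water.
Tesos: 9340 Gt = 9.340×10^15 kg; dividing by ρ_w = 0.9999 g cm⁻³ = 999.9 kg m⁻³ gives 9.341×10^12 m³ of water.
Eryik: 1.42×10^14 m³ × (909/999.9) = 1.291×10^14 m³ of water.
Total added water ≈ 1.387×10^14 m³ over 3.46×10^14 m² → Δh = 0.400 m.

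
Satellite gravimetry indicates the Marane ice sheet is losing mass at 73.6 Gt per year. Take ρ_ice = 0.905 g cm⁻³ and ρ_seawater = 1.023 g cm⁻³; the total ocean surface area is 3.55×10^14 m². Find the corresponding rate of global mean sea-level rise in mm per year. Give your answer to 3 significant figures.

ρ_w = 1.023 g cm⁻³ = 1023 kg m⁻³. Annual water volume added = 73.6 Gt / ρ_w = 7.360×10^13 kg / 1023 kg m⁻³ = 7.195×10^10 m³.
Δh per year = 7.195×10^10 / 3.55×10^14 = 2.03×10^-4 m = 0.203 mm.

≈ 0.203 mm/yr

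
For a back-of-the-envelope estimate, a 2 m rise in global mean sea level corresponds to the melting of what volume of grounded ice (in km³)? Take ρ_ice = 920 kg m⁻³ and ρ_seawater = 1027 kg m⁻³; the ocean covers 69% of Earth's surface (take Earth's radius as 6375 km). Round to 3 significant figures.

≈ 7.87×10^5 km³

Required water volume = Δh × A = 2 m × 3.52×10^14 m² = 7.048×10^14 m³ = 7.048×10^5 km³.
Ice volume = water volume × ρ_w/ρ_ice = 7.048×10^5 × 1027/920 = 7.87×10^5 km³.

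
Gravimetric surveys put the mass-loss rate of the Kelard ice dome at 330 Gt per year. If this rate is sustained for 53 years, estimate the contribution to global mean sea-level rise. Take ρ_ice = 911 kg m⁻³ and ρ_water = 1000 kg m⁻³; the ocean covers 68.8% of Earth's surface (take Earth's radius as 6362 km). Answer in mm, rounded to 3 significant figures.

Total mass lost = 330 Gt/yr × 53 yr = 1.749×10^4 Gt = 1.749×10^16 kg.
ρ_w = 1000 kg m⁻³, so water volume = 1.749×10^16 / 1000 = 1.749×10^13 m³.
Δh = 1.749×10^13 / 3.50×10^14 = 0.0500 m = 50.0 mm.

≈ 50.0 mm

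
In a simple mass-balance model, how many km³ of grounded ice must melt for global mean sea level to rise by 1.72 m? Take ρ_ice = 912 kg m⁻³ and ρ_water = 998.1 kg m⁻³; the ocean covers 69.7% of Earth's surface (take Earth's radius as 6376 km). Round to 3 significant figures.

Required water volume = Δh × A = 1.72 m × 3.56×10^14 m² = 6.124×10^14 m³ = 6.124×10^5 km³.
Ice volume = water volume × ρ_w/ρ_ice = 6.124×10^5 × 998.1/912 = 6.70×10^5 km³.

≈ 6.70×10^5 km³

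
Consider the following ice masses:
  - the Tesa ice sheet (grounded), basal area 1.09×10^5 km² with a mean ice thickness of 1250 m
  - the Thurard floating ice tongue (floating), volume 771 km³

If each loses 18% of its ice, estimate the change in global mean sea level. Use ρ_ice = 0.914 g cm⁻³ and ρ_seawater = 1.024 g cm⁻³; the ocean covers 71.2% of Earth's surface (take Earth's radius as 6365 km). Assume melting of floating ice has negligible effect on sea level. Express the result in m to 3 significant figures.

Tesa: ice volume = 1.09×10^5 km² × 1250 m = 1.363×10^5 km³; 0.18 × 1.363×10^5 × (914/1024) = 2.189×10^4 km³ of water.
The Thurard floating ice tongue is floating and already displaces its own weight of water, so its melt adds essentially nothing to sea level.
Total added water ≈ 2.189×10^13 m³ over 3.62×10^14 m² → Δh = 0.0604 m.

≈ 0.0604 m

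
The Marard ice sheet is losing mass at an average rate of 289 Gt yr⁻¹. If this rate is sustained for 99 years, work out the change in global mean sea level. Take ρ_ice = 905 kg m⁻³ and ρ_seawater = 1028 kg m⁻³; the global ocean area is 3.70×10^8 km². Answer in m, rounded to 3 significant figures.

≈ 0.0752 m

Total mass lost = 289 Gt/yr × 99 yr = 2.861×10^4 Gt = 2.861×10^16 kg.
ρ_w = 1028 kg m⁻³, so water volume = 2.861×10^16 / 1028 = 2.783×10^13 m³.
Δh = 2.783×10^13 / 3.70×10^14 = 0.0752 m.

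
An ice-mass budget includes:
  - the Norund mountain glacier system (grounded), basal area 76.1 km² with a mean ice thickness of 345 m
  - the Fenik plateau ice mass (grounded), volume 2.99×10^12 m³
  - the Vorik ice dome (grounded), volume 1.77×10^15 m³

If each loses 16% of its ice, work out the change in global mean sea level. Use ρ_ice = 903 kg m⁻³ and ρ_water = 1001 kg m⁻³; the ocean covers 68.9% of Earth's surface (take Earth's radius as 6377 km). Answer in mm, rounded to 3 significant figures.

Norund: ice volume = 76.1 km² × 345 m = 26.25 km³; 0.16 × 26.25 × (903/1001) = 3.789 km³ of water.
Fenik: 0.16 × 2.99×10^12 m³ × (903/1001) = 4.316×10^11 m³ of water.
Vorik: 0.16 × 1.77×10^15 m³ × (903/1001) = 2.555×10^14 m³ of water.
Total added water ≈ 2.559×10^14 m³ over 3.52×10^14 m² → Δh = 0.727 m = 727 mm.

≈ 727 mm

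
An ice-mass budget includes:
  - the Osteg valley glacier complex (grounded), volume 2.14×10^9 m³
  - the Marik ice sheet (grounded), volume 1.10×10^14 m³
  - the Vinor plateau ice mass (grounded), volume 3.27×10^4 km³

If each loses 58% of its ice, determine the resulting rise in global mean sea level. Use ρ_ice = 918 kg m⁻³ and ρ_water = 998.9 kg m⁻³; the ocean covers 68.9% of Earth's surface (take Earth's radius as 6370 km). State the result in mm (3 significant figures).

≈ 217 mm

Osteg: 0.58 × 2.14×10^9 m³ × (918/998.9) = 1.141×10^9 m³ of water.
Marik: 0.58 × 1.10×10^14 m³ × (918/998.9) = 5.863×10^13 m³ of water.
Vinor: 0.58 × 3.27×10^4 km³ × (918/998.9) = 1.743×10^4 km³ of water.
Total added water ≈ 7.606×10^13 m³ over 3.51×10^14 m² → Δh = 0.217 m = 217 mm.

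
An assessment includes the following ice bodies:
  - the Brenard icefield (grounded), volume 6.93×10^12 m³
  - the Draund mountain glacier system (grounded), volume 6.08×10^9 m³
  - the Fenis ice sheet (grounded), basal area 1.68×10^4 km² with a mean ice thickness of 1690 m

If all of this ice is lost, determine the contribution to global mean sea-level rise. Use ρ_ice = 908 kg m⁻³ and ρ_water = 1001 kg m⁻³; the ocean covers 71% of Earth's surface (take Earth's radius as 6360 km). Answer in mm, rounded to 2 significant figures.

Brenard: 6.93×10^12 m³ × (908/1001) = 6.286×10^12 m³ of water.
Draund: 6.08×10^9 m³ × (908/1001) = 5.515×10^9 m³ of water.
Fenis: ice volume = 1.68×10^4 km² × 1690 m = 2.839×10^4 km³; 2.839×10^4 × (908/1001) = 2.575×10^4 km³ of water.
Total added water ≈ 3.205×10^13 m³ over 3.61×10^14 m² → Δh = 0.0888 m = 89 mm.

≈ 89 mm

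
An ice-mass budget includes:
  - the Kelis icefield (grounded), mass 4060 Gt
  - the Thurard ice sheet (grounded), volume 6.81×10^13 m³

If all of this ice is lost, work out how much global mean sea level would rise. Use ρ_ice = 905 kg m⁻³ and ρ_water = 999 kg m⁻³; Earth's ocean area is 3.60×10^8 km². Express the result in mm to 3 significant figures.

≈ 183 mm

Kelis: 4060 Gt = 4.060×10^15 kg; dividing by ρ_w = 999 kg m⁻³ gives 4.064×10^12 m³ of water.
Thurard: 6.81×10^13 m³ × (905/999) = 6.169×10^13 m³ of water.
Total added water ≈ 6.576×10^13 m³ over 3.60×10^14 m² → Δh = 0.183 m = 183 mm.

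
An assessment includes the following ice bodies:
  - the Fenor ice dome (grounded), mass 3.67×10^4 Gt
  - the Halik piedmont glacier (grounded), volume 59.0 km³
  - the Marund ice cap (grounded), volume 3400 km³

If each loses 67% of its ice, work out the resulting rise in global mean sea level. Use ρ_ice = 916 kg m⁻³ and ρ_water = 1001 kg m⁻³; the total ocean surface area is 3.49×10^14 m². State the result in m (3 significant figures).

Fenor: 0.67 × 3.67×10^4 Gt = 2.459×10^16 kg; dividing by ρ_w = 1001 kg m⁻³ gives 2.456×10^13 m³ of water.
Halik: 0.67 × 59.0 km³ × (916/1001) = 36.17 km³ of water.
Marund: 0.67 × 3400 km³ × (916/1001) = 2085 km³ of water.
Total added water ≈ 2.669×10^13 m³ over 3.49×10^14 m² → Δh = 0.0765 m.

≈ 0.0765 m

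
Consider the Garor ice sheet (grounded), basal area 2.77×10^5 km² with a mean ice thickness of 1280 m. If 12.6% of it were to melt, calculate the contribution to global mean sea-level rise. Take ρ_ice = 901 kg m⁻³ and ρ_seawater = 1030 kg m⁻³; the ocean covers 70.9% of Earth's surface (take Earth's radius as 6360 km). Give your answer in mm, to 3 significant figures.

Garor: ice volume = 2.77×10^5 km² × 1280 m = 3.546×10^5 km³; 0.126 × 3.546×10^5 × (901/1030) = 3.908×10^4 km³ of water.
Spread over 3.60×10^14 m² of ocean, Δh = 3.908×10^13 / 3.60×10^14 = 0.108 m = 108 mm.

≈ 108 mm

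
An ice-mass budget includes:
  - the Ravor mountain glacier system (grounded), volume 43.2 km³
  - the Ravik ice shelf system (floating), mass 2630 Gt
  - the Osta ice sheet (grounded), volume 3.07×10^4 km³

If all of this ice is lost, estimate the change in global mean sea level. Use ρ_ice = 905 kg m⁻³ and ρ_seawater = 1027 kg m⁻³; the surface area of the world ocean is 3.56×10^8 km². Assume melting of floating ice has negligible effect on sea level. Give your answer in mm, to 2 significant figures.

≈ 76 mm

Ravor: 43.2 km³ × (905/1027) = 38.07 km³ of water.
The Ravik ice shelf system is floating and already displaces its own weight of water, so its melt adds essentially nothing to sea level.
Osta: 3.07×10^4 km³ × (905/1027) = 2.705×10^4 km³ of water.
Total added water ≈ 2.709×10^13 m³ over 3.56×10^14 m² → Δh = 0.0761 m = 76 mm.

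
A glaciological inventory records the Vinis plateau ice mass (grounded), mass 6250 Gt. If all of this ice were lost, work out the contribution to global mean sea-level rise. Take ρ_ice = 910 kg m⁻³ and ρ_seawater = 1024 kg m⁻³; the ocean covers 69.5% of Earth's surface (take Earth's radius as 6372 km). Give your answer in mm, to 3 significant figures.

Vinis: 6250 Gt = 6.250×10^15 kg; dividing by ρ_w = 1024 kg m⁻³ gives 6.104×10^12 m³ of water.
Spread over 3.55×10^14 m² of ocean, Δh = 6.104×10^12 / 3.55×10^14 = 0.0172 m = 17.2 mm.

≈ 17.2 mm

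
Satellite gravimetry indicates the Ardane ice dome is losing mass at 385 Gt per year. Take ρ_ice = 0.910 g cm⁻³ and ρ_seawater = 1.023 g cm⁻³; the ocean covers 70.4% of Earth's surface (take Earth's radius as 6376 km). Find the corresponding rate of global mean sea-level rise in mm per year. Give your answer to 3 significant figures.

≈ 1.05 mm/yr

ρ_w = 1.023 g cm⁻³ = 1023 kg m⁻³. Annual water volume added = 385 Gt / ρ_w = 3.850×10^14 kg / 1023 kg m⁻³ = 3.763×10^11 m³.
Δh per year = 3.763×10^11 / 3.60×10^14 = 1.05×10^-3 m = 1.05 mm.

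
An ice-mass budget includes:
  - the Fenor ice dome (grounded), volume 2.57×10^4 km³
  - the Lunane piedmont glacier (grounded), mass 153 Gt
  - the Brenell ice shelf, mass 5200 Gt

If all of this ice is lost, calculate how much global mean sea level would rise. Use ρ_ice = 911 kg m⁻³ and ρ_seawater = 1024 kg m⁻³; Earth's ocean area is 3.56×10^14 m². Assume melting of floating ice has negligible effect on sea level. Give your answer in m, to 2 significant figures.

Fenor: 2.57×10^4 km³ × (911/1024) = 2.286×10^4 km³ of water.
Lunane: 153 Gt = 1.530×10^14 kg; dividing by ρ_w = 1024 kg m⁻³ gives 1.494×10^11 m³ of water.
The Brenell ice shelf is floating and already displaces its own weight of water, so its melt adds essentially nothing to sea level.
Total added water ≈ 2.301×10^13 m³ over 3.56×10^14 m² → Δh = 0.0646 m.

≈ 0.065 m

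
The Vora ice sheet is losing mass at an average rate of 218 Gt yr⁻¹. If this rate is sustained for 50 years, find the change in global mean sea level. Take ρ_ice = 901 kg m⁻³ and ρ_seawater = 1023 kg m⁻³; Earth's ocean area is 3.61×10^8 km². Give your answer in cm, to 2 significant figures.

≈ 3.0 cm

Total mass lost = 218 Gt/yr × 50 yr = 1.090×10^4 Gt = 1.090×10^16 kg.
ρ_w = 1023 kg m⁻³, so water volume = 1.090×10^16 / 1023 = 1.065×10^13 m³.
Δh = 1.065×10^13 / 3.61×10^14 = 0.0295 m = 3.0 cm.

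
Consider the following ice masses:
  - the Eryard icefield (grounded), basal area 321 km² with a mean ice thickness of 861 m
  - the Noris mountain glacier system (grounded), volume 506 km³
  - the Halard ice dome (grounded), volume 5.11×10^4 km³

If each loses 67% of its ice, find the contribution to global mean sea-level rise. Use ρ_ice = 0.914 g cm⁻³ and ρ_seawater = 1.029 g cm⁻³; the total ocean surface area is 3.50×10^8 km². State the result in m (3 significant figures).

≈ 0.0882 m

Eryard: ice volume = 321 km² × 861 m = 276.4 km³; 0.67 × 276.4 × (914/1029) = 164.5 km³ of water.
Noris: 0.67 × 506 km³ × (914/1029) = 301.1 km³ of water.
Halard: 0.67 × 5.11×10^4 km³ × (914/1029) = 3.041×10^4 km³ of water.
Total added water ≈ 3.088×10^13 m³ over 3.50×10^14 m² → Δh = 0.0882 m.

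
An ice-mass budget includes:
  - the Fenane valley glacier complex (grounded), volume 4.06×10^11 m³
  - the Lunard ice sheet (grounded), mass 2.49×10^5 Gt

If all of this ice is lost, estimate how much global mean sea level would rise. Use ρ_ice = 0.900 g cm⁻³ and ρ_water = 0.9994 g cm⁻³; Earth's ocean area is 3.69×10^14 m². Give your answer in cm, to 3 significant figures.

≈ 67.6 cm

Fenane: 4.06×10^11 m³ × (900/999.4) = 3.656×10^11 m³ of water.
Lunard: 2.49×10^5 Gt = 2.490×10^17 kg; dividing by ρ_w = 0.9994 g cm⁻³ = 999.4 kg m⁻³ gives 2.491×10^14 m³ of water.
Total added water ≈ 2.495×10^14 m³ over 3.69×10^14 m² → Δh = 0.676 m = 67.6 cm.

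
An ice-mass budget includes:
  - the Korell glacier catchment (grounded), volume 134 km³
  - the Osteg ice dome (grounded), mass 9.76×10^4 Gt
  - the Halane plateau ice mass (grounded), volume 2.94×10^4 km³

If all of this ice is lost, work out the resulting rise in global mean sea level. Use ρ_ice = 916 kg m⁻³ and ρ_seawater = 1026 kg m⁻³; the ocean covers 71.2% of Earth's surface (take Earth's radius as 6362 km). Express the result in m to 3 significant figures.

Korell: 134 km³ × (916/1026) = 119.6 km³ of water.
Osteg: 9.76×10^4 Gt = 9.760×10^16 kg; dividing by ρ_w = 1026 kg m⁻³ gives 9.513×10^13 m³ of water.
Halane: 2.94×10^4 km³ × (916/1026) = 2.625×10^4 km³ of water.
Total added water ≈ 1.215×10^14 m³ over 3.62×10^14 m² → Δh = 0.335 m.

≈ 0.335 m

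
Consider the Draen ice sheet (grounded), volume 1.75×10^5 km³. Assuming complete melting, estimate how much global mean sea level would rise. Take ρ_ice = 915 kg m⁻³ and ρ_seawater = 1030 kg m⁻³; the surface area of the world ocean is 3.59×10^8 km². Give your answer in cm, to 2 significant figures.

Draen: 1.75×10^5 km³ × (915/1030) = 1.555×10^5 km³ of water.
Spread over 3.59×10^14 m² of ocean, Δh = 1.555×10^14 / 3.59×10^14 = 0.433 m = 43 cm.

≈ 43 cm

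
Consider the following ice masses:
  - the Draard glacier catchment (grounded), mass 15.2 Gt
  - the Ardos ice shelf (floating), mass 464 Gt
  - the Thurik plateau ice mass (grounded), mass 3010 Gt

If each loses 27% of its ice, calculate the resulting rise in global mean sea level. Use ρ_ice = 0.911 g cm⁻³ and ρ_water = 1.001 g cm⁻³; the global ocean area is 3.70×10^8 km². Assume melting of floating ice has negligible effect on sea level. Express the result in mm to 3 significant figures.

≈ 2.21 mm

Draard: 0.27 × 15.2 Gt = 4.104×10^12 kg; dividing by ρ_w = 1.001 g cm⁻³ = 1001 kg m⁻³ gives 4.100×10^9 m³ of water.
The Ardos ice shelf is floating and already displaces its own weight of water, so its melt adds essentially nothing to sea level.
Thurik: 0.27 × 3010 Gt = 8.127×10^14 kg; dividing by ρ_w = 1001 kg m⁻³ gives 8.119×10^11 m³ of water.
Total added water ≈ 8.160×10^11 m³ over 3.70×10^14 m² → Δh = 2.21×10^-3 m = 2.21 mm.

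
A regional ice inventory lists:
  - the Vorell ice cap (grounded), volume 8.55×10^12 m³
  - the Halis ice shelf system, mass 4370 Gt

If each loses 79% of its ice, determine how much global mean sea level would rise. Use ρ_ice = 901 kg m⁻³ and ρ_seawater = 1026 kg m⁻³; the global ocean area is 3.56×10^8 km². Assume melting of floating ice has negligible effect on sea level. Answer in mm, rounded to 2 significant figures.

≈ 17 mm

Vorell: 0.79 × 8.55×10^12 m³ × (901/1026) = 5.932×10^12 m³ of water.
The Halis ice shelf system is floating and already displaces its own weight of water, so its melt adds essentially nothing to sea level.
Total added water ≈ 5.932×10^12 m³ over 3.56×10^14 m² → Δh = 0.0167 m = 17 mm.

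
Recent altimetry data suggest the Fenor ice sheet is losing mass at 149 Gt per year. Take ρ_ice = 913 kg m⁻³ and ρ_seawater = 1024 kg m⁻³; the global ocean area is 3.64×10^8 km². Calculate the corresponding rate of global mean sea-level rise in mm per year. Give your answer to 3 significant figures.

≈ 0.400 mm/yr

ρ_w = 1024 kg m⁻³. Annual water volume added = 149 Gt / ρ_w = 1.490×10^14 kg / 1024 kg m⁻³ = 1.455×10^11 m³.
Δh per year = 1.455×10^11 / 3.64×10^14 = 4.00×10^-4 m = 0.400 mm.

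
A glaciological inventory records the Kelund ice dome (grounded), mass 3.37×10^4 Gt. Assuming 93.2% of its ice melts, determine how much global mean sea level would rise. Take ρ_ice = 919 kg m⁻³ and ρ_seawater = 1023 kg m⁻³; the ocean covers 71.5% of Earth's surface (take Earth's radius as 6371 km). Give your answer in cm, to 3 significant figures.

≈ 8.42 cm

Kelund: 0.932 × 3.37×10^4 Gt = 3.141×10^16 kg; dividing by ρ_w = 1023 kg m⁻³ gives 3.070×10^13 m³ of water.
Spread over 3.65×10^14 m² of ocean, Δh = 3.070×10^13 / 3.65×10^14 = 0.0842 m = 8.42 cm.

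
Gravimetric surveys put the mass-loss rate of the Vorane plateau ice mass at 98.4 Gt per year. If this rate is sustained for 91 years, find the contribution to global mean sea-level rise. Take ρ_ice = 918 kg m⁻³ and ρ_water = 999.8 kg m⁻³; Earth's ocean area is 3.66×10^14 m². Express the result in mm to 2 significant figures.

≈ 24 mm

Total mass lost = 98.4 Gt/yr × 91 yr = 8954 Gt = 8.954×10^15 kg.
ρ_w = 999.8 kg m⁻³, so water volume = 8.954×10^15 / 999.8 = 8.956×10^12 m³.
Δh = 8.956×10^12 / 3.66×10^14 = 0.0245 m = 24 mm.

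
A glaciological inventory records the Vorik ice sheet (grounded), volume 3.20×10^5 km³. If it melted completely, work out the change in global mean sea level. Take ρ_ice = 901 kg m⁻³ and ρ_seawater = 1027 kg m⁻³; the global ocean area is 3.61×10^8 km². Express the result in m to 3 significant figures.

Vorik: 3.20×10^5 km³ × (901/1027) = 2.807×10^5 km³ of water.
Spread over 3.61×10^14 m² of ocean, Δh = 2.807×10^14 / 3.61×10^14 = 0.778 m.

≈ 0.778 m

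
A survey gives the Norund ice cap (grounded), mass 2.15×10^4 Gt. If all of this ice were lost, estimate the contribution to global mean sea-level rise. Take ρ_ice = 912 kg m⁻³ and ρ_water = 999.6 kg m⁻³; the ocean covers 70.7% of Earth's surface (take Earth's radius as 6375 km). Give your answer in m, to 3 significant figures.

≈ 0.0596 m

Norund: 2.15×10^4 Gt = 2.150×10^16 kg; dividing by ρ_w = 999.6 kg m⁻³ gives 2.151×10^13 m³ of water.
Spread over 3.61×10^14 m² of ocean, Δh = 2.151×10^13 / 3.61×10^14 = 0.0596 m.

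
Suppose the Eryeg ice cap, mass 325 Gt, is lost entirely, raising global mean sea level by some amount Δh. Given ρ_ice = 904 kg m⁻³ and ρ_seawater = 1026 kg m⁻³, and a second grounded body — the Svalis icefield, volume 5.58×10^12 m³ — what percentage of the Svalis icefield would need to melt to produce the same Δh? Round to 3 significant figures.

≈ 6.44 %

Equal sea-level rise means equal mass of meltwater, i.e. equal mass of ice lost.
Ice mass of Eryeg: 3.250×10^14 kg; ice mass of Svalis: 5.044×10^15 kg.
Fraction required = 3.250×10^14 / 5.044×10^15 = 0.0644 → 6.44 %.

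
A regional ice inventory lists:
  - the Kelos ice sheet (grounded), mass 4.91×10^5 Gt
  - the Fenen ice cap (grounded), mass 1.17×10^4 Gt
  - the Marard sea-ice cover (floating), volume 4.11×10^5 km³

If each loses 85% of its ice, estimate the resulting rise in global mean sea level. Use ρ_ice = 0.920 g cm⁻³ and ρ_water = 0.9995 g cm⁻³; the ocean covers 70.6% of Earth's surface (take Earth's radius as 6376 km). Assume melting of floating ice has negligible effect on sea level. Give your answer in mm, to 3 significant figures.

≈ 1190 mm

Kelos: 0.85 × 4.91×10^5 Gt = 4.174×10^17 kg; dividing by ρ_w = 0.9995 g cm⁻³ = 999.5 kg m⁻³ gives 4.176×10^14 m³ of water.
Fenen: 0.85 × 1.17×10^4 Gt = 9.945×10^15 kg; dividing by ρ_w = 999.5 kg m⁻³ gives 9.950×10^12 m³ of water.
The Marard sea-ice cover is floating and already displaces its own weight of water, so its melt adds essentially nothing to sea level.
Total added water ≈ 4.275×10^14 m³ over 3.61×10^14 m² → Δh = 1.19 m = 1190 mm.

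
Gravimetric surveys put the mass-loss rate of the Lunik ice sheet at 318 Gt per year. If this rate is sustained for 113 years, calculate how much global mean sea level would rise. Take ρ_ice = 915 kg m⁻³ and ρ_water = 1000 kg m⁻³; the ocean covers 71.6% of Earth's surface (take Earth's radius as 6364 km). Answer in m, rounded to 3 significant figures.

≈ 0.0986 m

Total mass lost = 318 Gt/yr × 113 yr = 3.593×10^4 Gt = 3.593×10^16 kg.
ρ_w = 1000 kg m⁻³, so water volume = 3.593×10^16 / 1000 = 3.593×10^13 m³.
Δh = 3.593×10^13 / 3.64×10^14 = 0.0986 m.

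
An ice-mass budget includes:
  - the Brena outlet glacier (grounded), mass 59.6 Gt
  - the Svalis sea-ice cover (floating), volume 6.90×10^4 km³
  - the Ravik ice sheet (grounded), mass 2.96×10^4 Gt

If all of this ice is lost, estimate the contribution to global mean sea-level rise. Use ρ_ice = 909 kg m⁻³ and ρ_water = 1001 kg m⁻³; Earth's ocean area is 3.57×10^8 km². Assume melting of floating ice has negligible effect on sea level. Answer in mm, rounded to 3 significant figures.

≈ 83.0 mm

Brena: 59.6 Gt = 5.960×10^13 kg; dividing by ρ_w = 1001 kg m⁻³ gives 5.954×10^10 m³ of water.
The Svalis sea-ice cover is floating and already displaces its own weight of water, so its melt adds essentially nothing to sea level.
Ravik: 2.96×10^4 Gt = 2.960×10^16 kg; dividing by ρ_w = 1001 kg m⁻³ gives 2.957×10^13 m³ of water.
Total added water ≈ 2.963×10^13 m³ over 3.57×10^14 m² → Δh = 0.0830 m = 83.0 mm.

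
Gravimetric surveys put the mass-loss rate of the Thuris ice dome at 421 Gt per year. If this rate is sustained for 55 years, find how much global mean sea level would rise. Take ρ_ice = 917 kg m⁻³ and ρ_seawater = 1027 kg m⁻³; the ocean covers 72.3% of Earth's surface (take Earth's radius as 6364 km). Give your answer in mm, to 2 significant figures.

≈ 61 mm

Total mass lost = 421 Gt/yr × 55 yr = 2.316×10^4 Gt = 2.316×10^16 kg.
ρ_w = 1027 kg m⁻³, so water volume = 2.316×10^16 / 1027 = 2.255×10^13 m³.
Δh = 2.255×10^13 / 3.68×10^14 = 0.0613 m = 61 mm.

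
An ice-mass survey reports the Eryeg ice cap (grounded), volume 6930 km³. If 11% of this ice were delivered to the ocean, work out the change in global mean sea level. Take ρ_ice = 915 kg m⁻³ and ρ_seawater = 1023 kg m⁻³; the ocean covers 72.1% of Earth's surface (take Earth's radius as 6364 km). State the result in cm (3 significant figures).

≈ 0.186 cm

Eryeg: 0.11 × 6930 km³ × (915/1023) = 681.8 km³ of water.
Spread over 3.67×10^14 m² of ocean, Δh = 6.818×10^11 / 3.67×10^14 = 1.86×10^-3 m = 0.186 cm.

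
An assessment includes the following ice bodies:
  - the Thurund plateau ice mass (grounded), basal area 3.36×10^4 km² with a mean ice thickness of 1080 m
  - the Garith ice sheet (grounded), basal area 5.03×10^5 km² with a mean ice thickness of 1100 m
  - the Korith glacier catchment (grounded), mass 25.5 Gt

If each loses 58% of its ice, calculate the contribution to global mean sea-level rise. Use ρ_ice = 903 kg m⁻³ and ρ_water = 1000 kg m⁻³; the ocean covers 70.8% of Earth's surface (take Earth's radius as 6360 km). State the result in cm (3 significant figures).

Thurund: ice volume = 3.36×10^4 km² × 1080 m = 3.629×10^4 km³; 0.58 × 3.629×10^4 × (903/1000) = 1.901×10^4 km³ of water.
Garith: ice volume = 5.03×10^5 km² × 1100 m = 5.533×10^5 km³; 0.58 × 5.533×10^5 × (903/1000) = 2.898×10^5 km³ of water.
Korith: 0.58 × 25.5 Gt = 1.479×10^13 kg; dividing by ρ_w = 1000 kg m⁻³ gives 1.479×10^10 m³ of water.
Total added water ≈ 3.088×10^14 m³ over 3.60×10^14 m² → Δh = 0.858 m = 85.8 cm.

≈ 85.8 cm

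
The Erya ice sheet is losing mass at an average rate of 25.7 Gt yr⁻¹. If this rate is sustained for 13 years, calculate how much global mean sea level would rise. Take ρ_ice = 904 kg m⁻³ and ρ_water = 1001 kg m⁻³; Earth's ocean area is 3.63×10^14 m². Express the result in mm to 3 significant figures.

Total mass lost = 25.7 Gt/yr × 13 yr = 334.1 Gt = 3.341×10^14 kg.
ρ_w = 1001 kg m⁻³, so water volume = 3.341×10^14 / 1001 = 3.338×10^11 m³.
Δh = 3.338×10^11 / 3.63×10^14 = 9.19×10^-4 m = 0.919 mm.

≈ 0.919 mm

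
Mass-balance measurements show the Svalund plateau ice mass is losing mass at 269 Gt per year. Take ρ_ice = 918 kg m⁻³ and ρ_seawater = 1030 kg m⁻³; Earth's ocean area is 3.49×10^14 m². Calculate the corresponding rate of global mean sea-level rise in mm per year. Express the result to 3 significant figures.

ρ_w = 1030 kg m⁻³. Annual water volume added = 269 Gt / ρ_w = 2.690×10^14 kg / 1030 kg m⁻³ = 2.612×10^11 m³.
Δh per year = 2.612×10^11 / 3.49×10^14 = 7.48×10^-4 m = 0.748 mm.

≈ 0.748 mm/yr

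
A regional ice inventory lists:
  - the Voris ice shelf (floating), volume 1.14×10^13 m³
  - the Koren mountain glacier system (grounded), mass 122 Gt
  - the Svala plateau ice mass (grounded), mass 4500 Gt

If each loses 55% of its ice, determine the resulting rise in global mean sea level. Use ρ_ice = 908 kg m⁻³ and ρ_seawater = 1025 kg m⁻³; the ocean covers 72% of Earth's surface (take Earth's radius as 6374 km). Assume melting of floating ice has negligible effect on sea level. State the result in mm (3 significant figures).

The Voris ice shelf is floating and already displaces its own weight of water, so its melt adds essentially nothing to sea level.
Koren: 0.55 × 122 Gt = 6.710×10^13 kg; dividing by ρ_w = 1025 kg m⁻³ gives 6.546×10^10 m³ of water.
Svala: 0.55 × 4500 Gt = 2.475×10^15 kg; dividing by ρ_w = 1025 kg m⁻³ gives 2.415×10^12 m³ of water.
Total added water ≈ 2.480×10^12 m³ over 3.68×10^14 m² → Δh = 6.75×10^-3 m = 6.75 mm.

≈ 6.75 mm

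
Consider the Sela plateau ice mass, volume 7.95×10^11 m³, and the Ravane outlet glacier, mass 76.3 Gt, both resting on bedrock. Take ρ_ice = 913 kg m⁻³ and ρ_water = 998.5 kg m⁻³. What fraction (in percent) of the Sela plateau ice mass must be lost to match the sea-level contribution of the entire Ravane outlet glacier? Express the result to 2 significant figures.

Equal sea-level rise means equal mass of meltwater, i.e. equal mass of ice lost.
Ice mass of Ravane: 7.630×10^13 kg; ice mass of Sela: 7.258×10^14 kg.
Fraction required = 7.630×10^13 / 7.258×10^14 = 0.105 → 11 %.

≈ 11 %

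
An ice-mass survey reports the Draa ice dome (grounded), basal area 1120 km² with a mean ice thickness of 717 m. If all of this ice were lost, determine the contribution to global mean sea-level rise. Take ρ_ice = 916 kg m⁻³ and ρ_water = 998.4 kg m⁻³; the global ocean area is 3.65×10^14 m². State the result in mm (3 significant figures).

≈ 2.02 mm

Draa: ice volume = 1120 km² × 717 m = 803.0 km³; 803.0 × (916/998.4) = 736.8 km³ of water.
Spread over 3.65×10^14 m² of ocean, Δh = 7.368×10^11 / 3.65×10^14 = 2.02×10^-3 m = 2.02 mm.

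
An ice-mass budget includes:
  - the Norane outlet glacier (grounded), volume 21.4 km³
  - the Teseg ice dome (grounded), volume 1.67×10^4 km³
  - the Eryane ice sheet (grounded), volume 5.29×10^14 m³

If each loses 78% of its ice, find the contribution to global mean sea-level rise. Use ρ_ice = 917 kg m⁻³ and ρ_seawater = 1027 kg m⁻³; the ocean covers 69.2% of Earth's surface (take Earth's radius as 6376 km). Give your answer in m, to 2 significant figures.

Norane: 0.78 × 21.4 km³ × (917/1027) = 14.90 km³ of water.
Teseg: 0.78 × 1.67×10^4 km³ × (917/1027) = 1.163×10^4 km³ of water.
Eryane: 0.78 × 5.29×10^14 m³ × (917/1027) = 3.684×10^14 m³ of water.
Total added water ≈ 3.801×10^14 m³ over 3.54×10^14 m² → Δh = 1.08 m.

≈ 1.1 m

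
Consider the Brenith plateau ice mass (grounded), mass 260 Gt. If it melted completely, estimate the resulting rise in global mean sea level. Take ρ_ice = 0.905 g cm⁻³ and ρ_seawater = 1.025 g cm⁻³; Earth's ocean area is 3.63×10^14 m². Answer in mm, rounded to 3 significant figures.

Brenith: 260 Gt = 2.600×10^14 kg; dividing by ρ_w = 1.025 g cm⁻³ = 1025 kg m⁻³ gives 2.537×10^11 m³ of water.
Spread over 3.63×10^14 m² of ocean, Δh = 2.537×10^11 / 3.63×10^14 = 6.99×10^-4 m = 0.699 mm.

≈ 0.699 mm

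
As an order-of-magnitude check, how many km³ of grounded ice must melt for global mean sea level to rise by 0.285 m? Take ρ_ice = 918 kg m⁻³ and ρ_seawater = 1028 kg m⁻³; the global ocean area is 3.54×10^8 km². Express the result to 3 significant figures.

Required water volume = Δh × A = 0.285 m × 3.54×10^14 m² = 1.009×10^14 m³ = 1.009×10^5 km³.
Ice volume = water volume × ρ_w/ρ_ice = 1.009×10^5 × 1028/918 = 1.13×10^5 km³.

≈ 1.13×10^5 km³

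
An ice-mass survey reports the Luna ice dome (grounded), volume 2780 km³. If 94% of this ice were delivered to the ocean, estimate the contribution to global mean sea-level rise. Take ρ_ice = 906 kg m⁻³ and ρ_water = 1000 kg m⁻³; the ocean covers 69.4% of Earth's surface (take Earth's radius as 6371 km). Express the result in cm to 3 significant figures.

≈ 0.669 cm

Luna: 0.94 × 2780 km³ × (906/1000) = 2368 km³ of water.
Spread over 3.54×10^14 m² of ocean, Δh = 2.368×10^12 / 3.54×10^14 = 6.69×10^-3 m = 0.669 cm.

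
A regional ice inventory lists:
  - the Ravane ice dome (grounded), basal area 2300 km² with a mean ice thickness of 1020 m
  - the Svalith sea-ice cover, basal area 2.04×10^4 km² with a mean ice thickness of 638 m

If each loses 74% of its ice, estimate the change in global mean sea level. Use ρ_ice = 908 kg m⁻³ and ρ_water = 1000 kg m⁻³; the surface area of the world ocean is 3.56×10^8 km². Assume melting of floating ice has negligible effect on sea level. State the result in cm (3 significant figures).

Ravane: ice volume = 2300 km² × 1020 m = 2346 km³; 0.74 × 2346 × (908/1000) = 1576 km³ of water.
The Svalith sea-ice cover is floating and already displaces its own weight of water, so its melt adds essentially nothing to sea level.
Total added water ≈ 1.576×10^12 m³ over 3.56×10^14 m² → Δh = 4.43×10^-3 m = 0.443 cm.

≈ 0.443 cm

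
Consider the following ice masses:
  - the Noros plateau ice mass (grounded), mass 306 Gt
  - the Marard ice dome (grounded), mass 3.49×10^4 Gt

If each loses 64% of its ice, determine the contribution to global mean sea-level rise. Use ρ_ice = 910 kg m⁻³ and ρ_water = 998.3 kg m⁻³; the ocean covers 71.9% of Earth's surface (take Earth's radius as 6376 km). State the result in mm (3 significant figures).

≈ 61.4 mm

Noros: 0.64 × 306 Gt = 1.958×10^14 kg; dividing by ρ_w = 998.3 kg m⁻³ gives 1.962×10^11 m³ of water.
Marard: 0.64 × 3.49×10^4 Gt = 2.234×10^16 kg; dividing by ρ_w = 998.3 kg m⁻³ gives 2.237×10^13 m³ of water.
Total added water ≈ 2.257×10^13 m³ over 3.67×10^14 m² → Δh = 0.0614 m = 61.4 mm.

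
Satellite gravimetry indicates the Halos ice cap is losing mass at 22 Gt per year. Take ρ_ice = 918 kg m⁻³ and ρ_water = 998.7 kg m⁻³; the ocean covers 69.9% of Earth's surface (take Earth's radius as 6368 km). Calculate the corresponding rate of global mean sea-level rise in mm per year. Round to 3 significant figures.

≈ 0.0618 mm/yr

ρ_w = 998.7 kg m⁻³. Annual water volume added = 22 Gt / ρ_w = 2.200×10^13 kg / 998.7 kg m⁻³ = 2.203×10^10 m³.
Δh per year = 2.203×10^10 / 3.56×10^14 = 6.18×10^-5 m = 0.0618 mm.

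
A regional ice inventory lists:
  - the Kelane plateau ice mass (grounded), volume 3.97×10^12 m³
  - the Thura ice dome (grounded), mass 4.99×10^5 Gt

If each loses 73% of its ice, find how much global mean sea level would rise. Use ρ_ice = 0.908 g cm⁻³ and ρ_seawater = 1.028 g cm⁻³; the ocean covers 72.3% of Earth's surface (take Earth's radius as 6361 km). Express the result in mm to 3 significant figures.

≈ 971 mm

Kelane: 0.73 × 3.97×10^12 m³ × (908/1028) = 2.560×10^12 m³ of water.
Thura: 0.73 × 4.99×10^5 Gt = 3.643×10^17 kg; dividing by ρ_w = 1.028 g cm⁻³ = 1028 kg m⁻³ gives 3.543×10^14 m³ of water.
Total added water ≈ 3.569×10^14 m³ over 3.68×10^14 m² → Δh = 0.971 m = 971 mm.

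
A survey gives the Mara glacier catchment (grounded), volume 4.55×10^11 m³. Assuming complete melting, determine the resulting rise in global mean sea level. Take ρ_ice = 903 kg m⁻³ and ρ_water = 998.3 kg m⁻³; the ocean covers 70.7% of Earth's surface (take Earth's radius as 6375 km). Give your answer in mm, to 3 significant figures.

Mara: 4.55×10^11 m³ × (903/998.3) = 4.116×10^11 m³ of water.
Spread over 3.61×10^14 m² of ocean, Δh = 4.116×10^11 / 3.61×10^14 = 1.14×10^-3 m = 1.14 mm.

≈ 1.14 mm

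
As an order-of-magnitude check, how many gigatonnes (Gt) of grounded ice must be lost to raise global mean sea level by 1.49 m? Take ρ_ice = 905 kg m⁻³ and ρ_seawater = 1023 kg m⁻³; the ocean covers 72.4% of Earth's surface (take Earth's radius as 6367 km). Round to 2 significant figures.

Required water volume = Δh × A = 1.49 m × 3.69×10^14 m² = 5.495×10^14 m³.
ρ_w = 1023 kg m⁻³, so the mass of water = 5.495×10^14 m³ × 1023 kg m⁻³ = 5.622×10^17 kg = 5.6×10^5 Gt (and the same mass of ice, by conservation).

≈ 5.6×10^5 Gt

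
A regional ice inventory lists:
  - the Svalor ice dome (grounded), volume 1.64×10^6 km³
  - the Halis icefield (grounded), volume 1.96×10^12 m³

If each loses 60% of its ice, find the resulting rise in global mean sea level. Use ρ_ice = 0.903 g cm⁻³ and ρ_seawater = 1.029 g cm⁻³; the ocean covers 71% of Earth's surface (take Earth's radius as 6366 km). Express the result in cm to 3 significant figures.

Svalor: 0.6 × 1.64×10^6 km³ × (903/1029) = 8.635×10^5 km³ of water.
Halis: 0.6 × 1.96×10^12 m³ × (903/1029) = 1.032×10^12 m³ of water.
Total added water ≈ 8.645×10^14 m³ over 3.62×10^14 m² → Δh = 2.39 m = 239 cm.

≈ 239 cm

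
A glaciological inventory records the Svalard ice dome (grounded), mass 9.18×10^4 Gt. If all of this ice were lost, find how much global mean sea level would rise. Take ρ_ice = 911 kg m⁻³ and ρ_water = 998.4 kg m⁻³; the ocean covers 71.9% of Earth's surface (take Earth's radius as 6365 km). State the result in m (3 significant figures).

Svalard: 9.18×10^4 Gt = 9.180×10^16 kg; dividing by ρ_w = 998.4 kg m⁻³ gives 9.195×10^13 m³ of water.
Spread over 3.66×10^14 m² of ocean, Δh = 9.195×10^13 / 3.66×10^14 = 0.251 m.

≈ 0.251 m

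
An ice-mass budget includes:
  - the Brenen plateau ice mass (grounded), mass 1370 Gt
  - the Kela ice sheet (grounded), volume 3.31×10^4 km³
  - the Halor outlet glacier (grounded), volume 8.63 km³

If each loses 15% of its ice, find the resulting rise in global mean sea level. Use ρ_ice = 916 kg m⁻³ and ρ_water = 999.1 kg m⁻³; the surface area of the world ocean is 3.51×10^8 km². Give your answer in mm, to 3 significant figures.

≈ 13.6 mm

Brenen: 0.15 × 1370 Gt = 2.055×10^14 kg; dividing by ρ_w = 999.1 kg m⁻³ gives 2.057×10^11 m³ of water.
Kela: 0.15 × 3.31×10^4 km³ × (916/999.1) = 4552 km³ of water.
Halor: 0.15 × 8.63 km³ × (916/999.1) = 1.187 km³ of water.
Total added water ≈ 4.759×10^12 m³ over 3.51×10^14 m² → Δh = 0.0136 m = 13.6 mm.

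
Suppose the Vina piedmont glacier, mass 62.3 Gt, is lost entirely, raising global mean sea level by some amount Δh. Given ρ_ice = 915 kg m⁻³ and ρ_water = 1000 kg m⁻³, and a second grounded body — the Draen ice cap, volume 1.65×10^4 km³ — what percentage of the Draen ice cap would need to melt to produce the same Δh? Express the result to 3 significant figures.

≈ 0.413 %

Equal sea-level rise means equal mass of meltwater, i.e. equal mass of ice lost.
Ice mass of Vina: 6.230×10^13 kg; ice mass of Draen: 1.510×10^16 kg.
Fraction required = 6.230×10^13 / 1.510×10^16 = 4.13×10^-3 → 0.413 %.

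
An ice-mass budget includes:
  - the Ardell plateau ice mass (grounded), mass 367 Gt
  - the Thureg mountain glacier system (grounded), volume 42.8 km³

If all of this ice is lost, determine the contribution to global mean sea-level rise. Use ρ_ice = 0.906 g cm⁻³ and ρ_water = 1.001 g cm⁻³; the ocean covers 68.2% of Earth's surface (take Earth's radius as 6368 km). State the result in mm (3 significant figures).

Ardell: 367 Gt = 3.670×10^14 kg; dividing by ρ_w = 1.001 g cm⁻³ = 1001 kg m⁻³ gives 3.666×10^11 m³ of water.
Thureg: 42.8 km³ × (906/1001) = 38.74 km³ of water.
Total added water ≈ 4.054×10^11 m³ over 3.48×10^14 m² → Δh = 1.17×10^-3 m = 1.17 mm.

≈ 1.17 mm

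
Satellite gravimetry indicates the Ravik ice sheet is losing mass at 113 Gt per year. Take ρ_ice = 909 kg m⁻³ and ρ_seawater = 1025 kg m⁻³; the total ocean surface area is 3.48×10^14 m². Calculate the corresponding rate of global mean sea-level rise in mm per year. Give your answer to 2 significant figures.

ρ_w = 1025 kg m⁻³. Annual water volume added = 113 Gt / ρ_w = 1.130×10^14 kg / 1025 kg m⁻³ = 1.102×10^11 m³.
Δh per year = 1.102×10^11 / 3.48×10^14 = 3.17×10^-4 m = 0.32 mm.

≈ 0.32 mm/yr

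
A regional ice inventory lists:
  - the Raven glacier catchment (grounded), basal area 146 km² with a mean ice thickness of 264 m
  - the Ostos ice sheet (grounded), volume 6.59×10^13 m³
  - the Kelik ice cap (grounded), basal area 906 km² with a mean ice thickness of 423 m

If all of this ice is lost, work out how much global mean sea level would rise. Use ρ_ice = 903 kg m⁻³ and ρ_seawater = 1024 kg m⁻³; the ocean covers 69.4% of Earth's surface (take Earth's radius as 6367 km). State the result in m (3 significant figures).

Raven: ice volume = 146 km² × 264 m = 38.54 km³; 38.54 × (903/1024) = 33.99 km³ of water.
Ostos: 6.59×10^13 m³ × (903/1024) = 5.811×10^13 m³ of water.
Kelik: ice volume = 906 km² × 423 m = 383.2 km³; 383.2 × (903/1024) = 338.0 km³ of water.
Total added water ≈ 5.848×10^13 m³ over 3.54×10^14 m² → Δh = 0.165 m.

≈ 0.165 m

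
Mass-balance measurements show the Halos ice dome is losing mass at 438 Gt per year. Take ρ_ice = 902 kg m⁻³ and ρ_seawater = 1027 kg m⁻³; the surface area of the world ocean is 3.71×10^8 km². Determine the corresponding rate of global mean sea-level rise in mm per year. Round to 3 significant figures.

≈ 1.15 mm/yr

ρ_w = 1027 kg m⁻³. Annual water volume added = 438 Gt / ρ_w = 4.380×10^14 kg / 1027 kg m⁻³ = 4.265×10^11 m³.
Δh per year = 4.265×10^11 / 3.71×10^14 = 1.15×10^-3 m = 1.15 mm.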